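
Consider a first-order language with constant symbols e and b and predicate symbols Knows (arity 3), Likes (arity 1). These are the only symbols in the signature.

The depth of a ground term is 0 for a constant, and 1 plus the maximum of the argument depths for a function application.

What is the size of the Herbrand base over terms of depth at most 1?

10

First count ground terms of depth ≤ 1.
With no function symbols every ground term is a constant, so there are exactly 2 ground terms at every depth bound.
N_0 = 2
N_1 = 2
Explicitly: e, b.
So |H| = 2.
A ground atom is a predicate applied to a tuple of terms from H, so the count is the sum over predicates of |H|^arity:
  Knows: 2^3 = 8;  Likes: 2
Total ground atoms: 8 + 2 = 10.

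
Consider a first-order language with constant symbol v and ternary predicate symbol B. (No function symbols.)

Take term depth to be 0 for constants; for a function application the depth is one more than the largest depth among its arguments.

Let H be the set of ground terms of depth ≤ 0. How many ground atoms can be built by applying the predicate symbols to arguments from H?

1

First count ground terms of depth ≤ 0.
With no function symbols every ground term is a constant, so there is exactly 1 ground term at every depth bound.
N_0 = 1
So |H| = 1.
Each predicate of arity r yields |H|^r ground atoms (one per choice of an r-tuple from H):
  B: 1^3 = 1
Total ground atoms: 1.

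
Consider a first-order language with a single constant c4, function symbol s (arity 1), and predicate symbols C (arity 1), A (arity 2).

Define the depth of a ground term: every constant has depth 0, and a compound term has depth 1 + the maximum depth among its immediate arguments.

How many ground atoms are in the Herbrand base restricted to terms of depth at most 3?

20

First count ground terms of depth ≤ 3.
Let N_k = |{terms of depth ≤ k}|. Then N_0 = 1 and N_k = 1 + N_{k-1} for k ≥ 1 (one summand per function symbol, arity giving the exponent).
N_0 = 1
N_1 = 1 + 1 = 2
N_2 = 1 + 2 = 3
N_3 = 1 + 3 = 4
Explicitly: c4, s(c4), s(s(c4)), s(s(s(c4))).
So |H| = 4.
For each predicate symbol, the number of ground atoms is |H| raised to its arity; summing:
  C: 4;  A: 4^2 = 16
Total ground atoms: 4 + 16 = 20.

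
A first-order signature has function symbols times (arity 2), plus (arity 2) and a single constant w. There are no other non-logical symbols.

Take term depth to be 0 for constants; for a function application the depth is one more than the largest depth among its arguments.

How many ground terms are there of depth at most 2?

19

Write N_k for the number of ground terms of depth ≤ k. A term of depth ≤ k is either a constant or a function symbol applied to arguments of depth ≤ k−1, so N_k = 1 + N_{k-1}^2 + N_{k-1}^2.
N_0 = 1
N_1 = 1 + 1^2 + 1^2 = 3
N_2 = 1 + 3^2 + 3^2 = 19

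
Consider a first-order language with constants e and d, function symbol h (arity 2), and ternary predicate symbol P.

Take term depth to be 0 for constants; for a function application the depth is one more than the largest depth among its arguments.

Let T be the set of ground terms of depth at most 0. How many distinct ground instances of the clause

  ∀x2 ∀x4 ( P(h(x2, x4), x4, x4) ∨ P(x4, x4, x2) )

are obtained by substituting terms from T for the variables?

4

Ground terms of depth ≤ 0:
  Let N_k count ground terms of depth at most k. Each non-constant term of depth ≤ k is some function symbol applied to depth-≤(k−1) arguments, giving N_k = 2 + N_{k-1}^2.
  N_0 = 2
So there are 2 ground terms available for substitution.
The body mentions every one of the 2 quantified variables; since ground terms form a free algebra, no two substitutions collapse to the same formula.
Number of ground instances = 2^2 = 4.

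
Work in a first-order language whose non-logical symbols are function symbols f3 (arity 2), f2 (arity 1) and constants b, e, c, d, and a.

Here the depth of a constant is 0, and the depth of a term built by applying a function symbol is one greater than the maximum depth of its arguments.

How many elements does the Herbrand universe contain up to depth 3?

If N_k denotes the number of depth-≤k ground terms, the 5 constants give N_0 = 5, and each function symbol of arity r contributes N_{k-1}^r new terms at level k: N_k = 5 + N_{k-1}^2 + N_{k-1}.
N_0 = 5
N_1 = 5 + 5^2 + 5 = 35
N_2 = 5 + 35^2 + 35 = 1265
N_3 = 5 + 1265^2 + 1265 = 1601495

1601495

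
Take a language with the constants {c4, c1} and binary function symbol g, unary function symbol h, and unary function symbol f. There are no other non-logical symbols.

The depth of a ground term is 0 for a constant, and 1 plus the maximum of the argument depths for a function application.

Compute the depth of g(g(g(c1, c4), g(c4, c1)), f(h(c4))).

3

depth(g(c1, c4)) = 1 + max(0, 0) = 1
depth(g(c4, c1)) = 1 + max(0, 0) = 1
depth(g(g(c1, c4), g(c4, c1))) = 1 + max(1, 1) = 2
depth(h(c4)) = 1 + depth(c4) = 1 + 0 = 1
depth(f(h(c4))) = 1 + depth(h(c4)) = 1 + 1 = 2
depth(g(g(g(c1, c4), g(c4, c1)), f(h(c4)))) = 1 + max(2, 2) = 3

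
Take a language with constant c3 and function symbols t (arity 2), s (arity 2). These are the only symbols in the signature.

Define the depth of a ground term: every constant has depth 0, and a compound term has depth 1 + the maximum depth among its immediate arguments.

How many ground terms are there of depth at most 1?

If N_k denotes the number of depth-≤k ground terms, the 1 constant gives N_0 = 1, and each function symbol of arity r contributes N_{k-1}^r new terms at level k: N_k = 1 + N_{k-1}^2 + N_{k-1}^2.
N_0 = 1
N_1 = 1 + 1^2 + 1^2 = 3

3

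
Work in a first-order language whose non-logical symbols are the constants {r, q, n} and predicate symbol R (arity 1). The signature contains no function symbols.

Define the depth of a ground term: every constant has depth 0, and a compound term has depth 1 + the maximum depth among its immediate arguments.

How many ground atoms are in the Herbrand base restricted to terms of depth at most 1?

3

First count ground terms of depth ≤ 1.
With no function symbols every ground term is a constant, so there are exactly 3 ground terms at every depth bound.
N_0 = 3
N_1 = 3
So |H| = 3.
Ground atoms are formed by filling each argument slot of a predicate with a term from H, so an r-ary predicate gives |H|^r atoms:
  R: 3
Total ground atoms: 3.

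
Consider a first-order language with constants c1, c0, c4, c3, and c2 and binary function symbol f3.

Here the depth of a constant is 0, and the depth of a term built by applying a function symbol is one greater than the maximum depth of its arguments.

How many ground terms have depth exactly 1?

25

Write N_k for the number of ground terms of depth ≤ k. A term of depth ≤ k is either a constant or a function symbol applied to arguments of depth ≤ k−1, so N_k = 5 + N_{k-1}^2.
N_0 = 5
N_1 = 5 + 5^2 = 30
Terms of depth exactly 1: N_1 − N_0 = 30 − 5 = 25.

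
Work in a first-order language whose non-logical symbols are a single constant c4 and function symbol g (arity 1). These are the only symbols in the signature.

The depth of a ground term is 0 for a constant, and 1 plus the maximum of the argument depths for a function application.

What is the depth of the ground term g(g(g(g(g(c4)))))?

depth(g(c4)) = 1 + depth(c4) = 1 + 0 = 1
depth(g(g(c4))) = 1 + depth(g(c4)) = 1 + 1 = 2
depth(g(g(g(c4)))) = 1 + depth(g(g(c4))) = 1 + 2 = 3
depth(g(g(g(g(c4))))) = 1 + depth(g(g(g(c4)))) = 1 + 3 = 4
depth(g(g(g(g(g(c4)))))) = 1 + depth(g(g(g(g(c4))))) = 1 + 4 = 5

5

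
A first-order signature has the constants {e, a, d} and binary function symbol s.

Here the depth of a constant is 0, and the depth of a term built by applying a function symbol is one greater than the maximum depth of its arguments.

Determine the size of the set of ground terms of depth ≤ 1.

Write N_k for the number of ground terms of depth ≤ k. A term of depth ≤ k is either a constant or a function symbol applied to arguments of depth ≤ k−1, so N_k = 3 + N_{k-1}^2.
N_0 = 3
N_1 = 3 + 3^2 = 12
Explicitly: e, a, d, s(e, e), s(e, a), s(e, d), s(a, e), s(a, a), s(a, d), s(d, e), s(d, a), s(d, d).

12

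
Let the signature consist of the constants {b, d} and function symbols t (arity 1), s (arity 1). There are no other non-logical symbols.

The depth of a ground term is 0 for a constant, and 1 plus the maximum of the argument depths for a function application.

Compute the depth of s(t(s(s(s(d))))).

depth(s(d)) = 1 + depth(d) = 1 + 0 = 1
depth(s(s(d))) = 1 + depth(s(d)) = 1 + 1 = 2
depth(s(s(s(d)))) = 1 + depth(s(s(d))) = 1 + 2 = 3
depth(t(s(s(s(d))))) = 1 + depth(s(s(s(d)))) = 1 + 3 = 4
depth(s(t(s(s(s(d)))))) = 1 + depth(t(s(s(s(d))))) = 1 + 4 = 5

5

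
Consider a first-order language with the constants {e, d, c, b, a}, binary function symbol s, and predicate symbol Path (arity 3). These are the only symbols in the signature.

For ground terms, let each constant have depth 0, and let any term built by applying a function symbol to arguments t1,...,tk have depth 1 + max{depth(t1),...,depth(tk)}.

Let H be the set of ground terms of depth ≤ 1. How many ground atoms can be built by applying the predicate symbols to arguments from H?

First count ground terms of depth ≤ 1.
Let N_k count ground terms of depth at most k. Each non-constant term of depth ≤ k is some function symbol applied to depth-≤(k−1) arguments, giving N_k = 5 + N_{k-1}^2.
N_0 = 5
N_1 = 5 + 5^2 = 30
So |H| = 30.
Ground atoms are formed by filling each argument slot of a predicate with a term from H, so an r-ary predicate gives |H|^r atoms:
  Path: 30^3 = 27000
Total ground atoms: 27000.

27000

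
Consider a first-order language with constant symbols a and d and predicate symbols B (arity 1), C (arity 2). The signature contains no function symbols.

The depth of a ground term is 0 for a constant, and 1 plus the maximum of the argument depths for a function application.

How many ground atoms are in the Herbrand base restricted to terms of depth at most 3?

First count ground terms of depth ≤ 3.
With no function symbols every ground term is a constant, so there are exactly 2 ground terms at every depth bound.
N_0 = 2
N_1 = 2
N_2 = 2
N_3 = 2
So |H| = 2.
Ground atoms are formed by filling each argument slot of a predicate with a term from H, so an r-ary predicate gives |H|^r atoms:
  B: 2;  C: 2^2 = 4
Total ground atoms: 2 + 4 = 6.

6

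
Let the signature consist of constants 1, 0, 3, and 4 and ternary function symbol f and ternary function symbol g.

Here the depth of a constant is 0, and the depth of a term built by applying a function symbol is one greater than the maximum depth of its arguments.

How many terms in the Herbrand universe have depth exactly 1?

128

If N_k denotes the number of depth-≤k ground terms, the 4 constants give N_0 = 4, and each function symbol of arity r contributes N_{k-1}^r new terms at level k: N_k = 4 + N_{k-1}^3 + N_{k-1}^3.
N_0 = 4
N_1 = 4 + 4^3 + 4^3 = 132
Terms of depth exactly 1: N_1 − N_0 = 132 − 4 = 128.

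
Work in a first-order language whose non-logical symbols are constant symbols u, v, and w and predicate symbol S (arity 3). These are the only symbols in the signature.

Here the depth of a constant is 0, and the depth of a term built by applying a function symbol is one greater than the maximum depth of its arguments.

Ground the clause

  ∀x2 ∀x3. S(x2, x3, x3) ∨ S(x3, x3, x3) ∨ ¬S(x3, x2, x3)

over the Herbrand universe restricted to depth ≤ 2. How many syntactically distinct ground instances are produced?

Ground terms of depth ≤ 2:
  With no function symbols every ground term is a constant, so there are exactly 3 ground terms at every depth bound.
  N_0 = 3
  N_1 = 3
  N_2 = 3
  Explicitly: u, v, w.
So there are 3 ground terms available for substitution.
The clause has 2 distinct variables (x2, x3), each appearing in the body. In the free term algebra distinct substitutions yield syntactically distinct ground instances.
Number of ground instances = 3^2 = 9.

9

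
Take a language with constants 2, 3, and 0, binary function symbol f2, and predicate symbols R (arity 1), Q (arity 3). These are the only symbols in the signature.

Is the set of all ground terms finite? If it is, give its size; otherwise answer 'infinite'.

infinite

The signature has at least one function symbol (f2, arity 2) and at least one constant (2).
Iterating f2 gives infinitely many distinct ground terms: 2, f2(2, 2), f2(f2(2, 2), f2(2, 2)), ...
So the Herbrand universe is infinite.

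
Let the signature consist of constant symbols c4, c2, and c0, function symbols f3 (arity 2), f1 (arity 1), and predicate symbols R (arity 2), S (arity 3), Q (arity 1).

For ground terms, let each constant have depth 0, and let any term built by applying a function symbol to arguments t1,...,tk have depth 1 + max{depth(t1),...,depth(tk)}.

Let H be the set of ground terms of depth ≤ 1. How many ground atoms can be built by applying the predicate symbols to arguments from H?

First count ground terms of depth ≤ 1.
Write N_k for the number of ground terms of depth ≤ k. A term of depth ≤ k is either a constant or a function symbol applied to arguments of depth ≤ k−1, so N_k = 3 + N_{k-1}^2 + N_{k-1}.
N_0 = 3
N_1 = 3 + 3^2 + 3 = 15
So |H| = 15.
A ground atom is a predicate applied to a tuple of terms from H, so the count is the sum over predicates of |H|^arity:
  R: 15^2 = 225;  S: 15^3 = 3375;  Q: 15
Total ground atoms: 225 + 3375 + 15 = 3615.

3615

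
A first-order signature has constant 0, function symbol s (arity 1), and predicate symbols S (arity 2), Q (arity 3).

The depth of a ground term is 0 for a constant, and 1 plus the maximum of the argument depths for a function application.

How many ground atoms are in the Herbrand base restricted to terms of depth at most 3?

First count ground terms of depth ≤ 3.
Write N_k for the number of ground terms of depth ≤ k. A term of depth ≤ k is either a constant or a function symbol applied to arguments of depth ≤ k−1, so N_k = 1 + N_{k-1}.
N_0 = 1
N_1 = 1 + 1 = 2
N_2 = 1 + 2 = 3
N_3 = 1 + 3 = 4
So |H| = 4.
For each predicate symbol, the number of ground atoms is |H| raised to its arity; summing:
  S: 4^2 = 16;  Q: 4^3 = 64
Total ground atoms: 16 + 64 = 80.

80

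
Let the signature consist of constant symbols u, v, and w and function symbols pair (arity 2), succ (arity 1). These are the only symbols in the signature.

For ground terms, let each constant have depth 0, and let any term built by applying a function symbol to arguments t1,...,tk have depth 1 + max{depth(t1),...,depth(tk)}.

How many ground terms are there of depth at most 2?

243

If N_k denotes the number of depth-≤k ground terms, the 3 constants give N_0 = 3, and each function symbol of arity r contributes N_{k-1}^r new terms at level k: N_k = 3 + N_{k-1}^2 + N_{k-1}.
N_0 = 3
N_1 = 3 + 3^2 + 3 = 15
N_2 = 3 + 15^2 + 15 = 243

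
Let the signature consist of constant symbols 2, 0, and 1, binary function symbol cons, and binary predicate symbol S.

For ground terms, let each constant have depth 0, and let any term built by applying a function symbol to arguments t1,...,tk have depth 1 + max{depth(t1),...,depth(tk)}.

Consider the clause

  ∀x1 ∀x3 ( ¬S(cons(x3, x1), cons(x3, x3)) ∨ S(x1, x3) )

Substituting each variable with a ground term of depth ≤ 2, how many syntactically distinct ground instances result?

21609

Ground terms of depth ≤ 2:
  Count level by level. With function symbols cons/2, the terms of depth ≤ k are the 3 constants together with each function applied to depth-≤(k−1) tuples, so N_k = 3 + N_{k-1}^2.
  N_0 = 3
  N_1 = 3 + 3^2 = 12
  N_2 = 3 + 12^2 = 147
So there are 147 ground terms available for substitution.
There are 2 variables to instantiate (x1, x3), each occurring in at least one literal, so different choices give different ground instances.
Number of ground instances = 147^2 = 21609.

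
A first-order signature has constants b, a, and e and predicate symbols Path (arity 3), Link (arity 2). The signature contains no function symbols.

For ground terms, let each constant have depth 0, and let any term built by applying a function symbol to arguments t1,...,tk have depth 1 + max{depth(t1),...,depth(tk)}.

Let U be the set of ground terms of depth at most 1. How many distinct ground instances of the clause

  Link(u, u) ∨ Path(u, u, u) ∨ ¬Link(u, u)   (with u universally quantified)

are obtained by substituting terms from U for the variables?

Ground terms of depth ≤ 1:
  With no function symbols every ground term is a constant, so there are exactly 3 ground terms at every depth bound.
  N_0 = 3
  N_1 = 3
  Explicitly: b, a, e.
So there are 3 ground terms available for substitution.
The body mentions the single quantified variable u; since ground terms form a free algebra, no two substitutions collapse to the same formula.
Number of ground instances = 3.

3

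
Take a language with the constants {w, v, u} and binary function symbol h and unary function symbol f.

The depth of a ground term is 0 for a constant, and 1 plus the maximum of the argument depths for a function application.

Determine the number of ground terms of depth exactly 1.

12

Write N_k for the number of ground terms of depth ≤ k. A term of depth ≤ k is either a constant or a function symbol applied to arguments of depth ≤ k−1, so N_k = 3 + N_{k-1}^2 + N_{k-1}.
N_0 = 3
N_1 = 3 + 3^2 + 3 = 15
Terms of depth exactly 1: N_1 − N_0 = 15 − 3 = 12.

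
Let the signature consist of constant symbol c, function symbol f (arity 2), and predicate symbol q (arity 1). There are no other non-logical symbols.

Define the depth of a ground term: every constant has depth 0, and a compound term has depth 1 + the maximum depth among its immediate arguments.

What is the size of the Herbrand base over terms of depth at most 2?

5

First count ground terms of depth ≤ 2.
Let N_k = |{terms of depth ≤ k}|. Then N_0 = 1 and N_k = 1 + N_{k-1}^2 for k ≥ 1 (one summand per function symbol, arity giving the exponent).
N_0 = 1
N_1 = 1 + 1^2 = 2
N_2 = 1 + 2^2 = 5
So |H| = 5.
A ground atom is a predicate applied to a tuple of terms from H, so the count is the sum over predicates of |H|^arity:
  q: 5
Total ground atoms: 5.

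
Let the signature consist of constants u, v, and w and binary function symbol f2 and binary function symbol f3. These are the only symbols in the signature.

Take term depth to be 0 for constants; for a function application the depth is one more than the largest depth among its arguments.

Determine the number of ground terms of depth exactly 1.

18

If N_k denotes the number of depth-≤k ground terms, the 3 constants give N_0 = 3, and each function symbol of arity r contributes N_{k-1}^r new terms at level k: N_k = 3 + N_{k-1}^2 + N_{k-1}^2.
N_0 = 3
N_1 = 3 + 3^2 + 3^2 = 21
Terms of depth exactly 1: N_1 − N_0 = 21 − 3 = 18.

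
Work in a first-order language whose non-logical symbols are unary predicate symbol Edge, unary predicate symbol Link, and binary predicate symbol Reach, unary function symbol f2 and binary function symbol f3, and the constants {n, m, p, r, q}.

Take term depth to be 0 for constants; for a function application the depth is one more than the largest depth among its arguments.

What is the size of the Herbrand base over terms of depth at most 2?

1602755

First count ground terms of depth ≤ 2.
Write N_k for the number of ground terms of depth ≤ k. A term of depth ≤ k is either a constant or a function symbol applied to arguments of depth ≤ k−1, so N_k = 5 + N_{k-1} + N_{k-1}^2.
N_0 = 5
N_1 = 5 + 5 + 5^2 = 35
N_2 = 5 + 35 + 35^2 = 1265
So |H| = 1265.
Each predicate of arity r yields |H|^r ground atoms (one per choice of an r-tuple from H):
  Edge: 1265;  Link: 1265;  Reach: 1265^2 = 1600225
Total ground atoms: 1265 + 1265 + 1600225 = 1602755.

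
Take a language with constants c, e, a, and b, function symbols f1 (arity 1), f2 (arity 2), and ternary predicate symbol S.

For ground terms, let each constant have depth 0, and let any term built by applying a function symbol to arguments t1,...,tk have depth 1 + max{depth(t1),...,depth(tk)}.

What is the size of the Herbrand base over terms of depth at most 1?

13824

First count ground terms of depth ≤ 1.
Let N_k = |{terms of depth ≤ k}|. Then N_0 = 4 and N_k = 4 + N_{k-1} + N_{k-1}^2 for k ≥ 1 (one summand per function symbol, arity giving the exponent).
N_0 = 4
N_1 = 4 + 4 + 4^2 = 24
So |H| = 24.
Ground atoms are formed by filling each argument slot of a predicate with a term from H, so an r-ary predicate gives |H|^r atoms:
  S: 24^3 = 13824
Total ground atoms: 13824.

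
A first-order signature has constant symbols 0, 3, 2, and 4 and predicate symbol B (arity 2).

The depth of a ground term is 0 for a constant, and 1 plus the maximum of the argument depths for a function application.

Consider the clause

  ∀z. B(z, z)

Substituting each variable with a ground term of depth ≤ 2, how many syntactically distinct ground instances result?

Ground terms of depth ≤ 2:
  With no function symbols every ground term is a constant, so there are exactly 4 ground terms at every depth bound.
  N_0 = 4
  N_1 = 4
  N_2 = 4
So there are 4 ground terms available for substitution.
The variable z ranges independently over the available ground terms, and distinct assignments produce distinct instances.
Number of ground instances = 4.

4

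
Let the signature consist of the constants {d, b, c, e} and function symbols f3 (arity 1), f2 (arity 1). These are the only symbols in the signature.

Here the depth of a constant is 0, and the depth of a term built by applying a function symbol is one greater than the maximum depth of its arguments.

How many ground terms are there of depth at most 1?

12

Write N_k for the number of ground terms of depth ≤ k. A term of depth ≤ k is either a constant or a function symbol applied to arguments of depth ≤ k−1, so N_k = 4 + N_{k-1} + N_{k-1}.
N_0 = 4
N_1 = 4 + 4 + 4 = 12
Explicitly: d, b, c, e, f3(d), f3(b), f3(c), f3(e), f2(d), f2(b), f2(c), f2(e).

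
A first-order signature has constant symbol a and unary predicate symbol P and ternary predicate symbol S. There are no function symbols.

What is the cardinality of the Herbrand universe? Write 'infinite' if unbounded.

1

There are no function symbols, so the only ground term is the single constant.
The Herbrand universe is {a}, finite with 1 element.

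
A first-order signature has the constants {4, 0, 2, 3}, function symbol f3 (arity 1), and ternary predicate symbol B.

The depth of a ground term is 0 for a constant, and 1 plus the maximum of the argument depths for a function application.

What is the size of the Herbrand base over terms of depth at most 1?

512

First count ground terms of depth ≤ 1.
Write N_k for the number of ground terms of depth ≤ k. A term of depth ≤ k is either a constant or a function symbol applied to arguments of depth ≤ k−1, so N_k = 4 + N_{k-1}.
N_0 = 4
N_1 = 4 + 4 = 8
Explicitly: 4, 0, 2, 3, f3(4), f3(0), f3(2), f3(3).
So |H| = 8.
Each predicate of arity r yields |H|^r ground atoms (one per choice of an r-tuple from H):
  B: 8^3 = 512
Total ground atoms: 512.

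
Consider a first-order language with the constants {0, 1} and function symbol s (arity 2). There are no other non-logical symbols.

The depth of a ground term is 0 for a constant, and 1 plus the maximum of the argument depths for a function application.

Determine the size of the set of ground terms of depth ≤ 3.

1446

If N_k denotes the number of depth-≤k ground terms, the 2 constants give N_0 = 2, and each function symbol of arity r contributes N_{k-1}^r new terms at level k: N_k = 2 + N_{k-1}^2.
N_0 = 2
N_1 = 2 + 2^2 = 6
N_2 = 2 + 6^2 = 38
N_3 = 2 + 38^2 = 1446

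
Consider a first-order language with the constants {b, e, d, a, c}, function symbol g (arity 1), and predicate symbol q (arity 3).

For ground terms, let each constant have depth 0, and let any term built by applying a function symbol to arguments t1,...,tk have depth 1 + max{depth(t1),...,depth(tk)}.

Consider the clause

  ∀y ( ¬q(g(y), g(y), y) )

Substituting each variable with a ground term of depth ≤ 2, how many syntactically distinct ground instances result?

Ground terms of depth ≤ 2:
  Let N_k = |{terms of depth ≤ k}|. Then N_0 = 5 and N_k = 5 + N_{k-1} for k ≥ 1 (one summand per function symbol, arity giving the exponent).
  N_0 = 5
  N_1 = 5 + 5 = 10
  N_2 = 5 + 10 = 15
So there are 15 ground terms available for substitution.
There is 1 variable to instantiate (y),  occurring in at least one literal, so different choices give different ground instances.
Number of ground instances = 15.

15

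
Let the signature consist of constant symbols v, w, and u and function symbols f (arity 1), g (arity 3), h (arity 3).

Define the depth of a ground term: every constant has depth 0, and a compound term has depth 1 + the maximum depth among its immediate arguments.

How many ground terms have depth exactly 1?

Let N_k = |{terms of depth ≤ k}|. Then N_0 = 3 and N_k = 3 + N_{k-1} + N_{k-1}^3 + N_{k-1}^3 for k ≥ 1 (one summand per function symbol, arity giving the exponent).
N_0 = 3
N_1 = 3 + 3 + 3^3 + 3^3 = 60
Terms of depth exactly 1: N_1 − N_0 = 60 − 3 = 57.

57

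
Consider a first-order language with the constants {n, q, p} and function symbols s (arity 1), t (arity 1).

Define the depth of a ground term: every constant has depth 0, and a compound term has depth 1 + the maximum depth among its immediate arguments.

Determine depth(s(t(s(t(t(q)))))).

depth(t(q)) = 1 + depth(q) = 1 + 0 = 1
depth(t(t(q))) = 1 + depth(t(q)) = 1 + 1 = 2
depth(s(t(t(q)))) = 1 + depth(t(t(q))) = 1 + 2 = 3
depth(t(s(t(t(q))))) = 1 + depth(s(t(t(q)))) = 1 + 3 = 4
depth(s(t(s(t(t(q)))))) = 1 + depth(t(s(t(t(q))))) = 1 + 4 = 5

5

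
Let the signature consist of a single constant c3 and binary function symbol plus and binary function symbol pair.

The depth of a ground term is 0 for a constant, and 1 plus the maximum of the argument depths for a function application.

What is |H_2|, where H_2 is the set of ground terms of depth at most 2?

If N_k denotes the number of depth-≤k ground terms, the 1 constant gives N_0 = 1, and each function symbol of arity r contributes N_{k-1}^r new terms at level k: N_k = 1 + N_{k-1}^2 + N_{k-1}^2.
N_0 = 1
N_1 = 1 + 1^2 + 1^2 = 3
N_2 = 1 + 3^2 + 3^2 = 19

19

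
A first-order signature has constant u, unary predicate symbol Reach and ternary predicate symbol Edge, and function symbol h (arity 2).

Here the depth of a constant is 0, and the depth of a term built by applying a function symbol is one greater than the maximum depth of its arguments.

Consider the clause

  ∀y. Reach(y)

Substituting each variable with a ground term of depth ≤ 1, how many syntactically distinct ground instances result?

Ground terms of depth ≤ 1:
  Let N_k = |{terms of depth ≤ k}|. Then N_0 = 1 and N_k = 1 + N_{k-1}^2 for k ≥ 1 (one summand per function symbol, arity giving the exponent).
  N_0 = 1
  N_1 = 1 + 1^2 = 2
  Explicitly: u, h(u, u).
So there are 2 ground terms available for substitution.
The variable y ranges independently over the available ground terms, and distinct assignments produce distinct instances.
Number of ground instances = 2.

2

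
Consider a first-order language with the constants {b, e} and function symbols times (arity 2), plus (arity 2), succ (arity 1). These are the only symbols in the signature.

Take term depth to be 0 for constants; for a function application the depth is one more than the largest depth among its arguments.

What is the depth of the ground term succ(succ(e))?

depth(succ(e)) = 1 + depth(e) = 1 + 0 = 1
depth(succ(succ(e))) = 1 + depth(succ(e)) = 1 + 1 = 2

2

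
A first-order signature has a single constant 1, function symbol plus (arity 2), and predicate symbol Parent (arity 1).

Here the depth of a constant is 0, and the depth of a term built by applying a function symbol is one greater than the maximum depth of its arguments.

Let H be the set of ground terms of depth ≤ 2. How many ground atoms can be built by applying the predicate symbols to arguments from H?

5

First count ground terms of depth ≤ 2.
Let N_k count ground terms of depth at most k. Each non-constant term of depth ≤ k is some function symbol applied to depth-≤(k−1) arguments, giving N_k = 1 + N_{k-1}^2.
N_0 = 1
N_1 = 1 + 1^2 = 2
N_2 = 1 + 2^2 = 5
So |H| = 5.
Ground atoms are formed by filling each argument slot of a predicate with a term from H, so an r-ary predicate gives |H|^r atoms:
  Parent: 5
Total ground atoms: 5.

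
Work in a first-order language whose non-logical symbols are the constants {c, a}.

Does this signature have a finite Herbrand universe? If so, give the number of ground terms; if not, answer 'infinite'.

There are no function symbols, so every ground term is one of the 2 constants.
The Herbrand universe is {c, a}, which is finite with 2 elements.

2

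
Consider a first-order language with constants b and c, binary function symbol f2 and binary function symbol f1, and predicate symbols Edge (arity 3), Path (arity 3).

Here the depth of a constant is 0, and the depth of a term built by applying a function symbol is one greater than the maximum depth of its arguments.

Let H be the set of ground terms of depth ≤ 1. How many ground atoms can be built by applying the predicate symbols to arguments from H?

2000

First count ground terms of depth ≤ 1.
Let N_k = |{terms of depth ≤ k}|. Then N_0 = 2 and N_k = 2 + N_{k-1}^2 + N_{k-1}^2 for k ≥ 1 (one summand per function symbol, arity giving the exponent).
N_0 = 2
N_1 = 2 + 2^2 + 2^2 = 10
So |H| = 10.
For each predicate symbol, the number of ground atoms is |H| raised to its arity; summing:
  Edge: 10^3 = 1000;  Path: 10^3 = 1000
Total ground atoms: 1000 + 1000 = 2000.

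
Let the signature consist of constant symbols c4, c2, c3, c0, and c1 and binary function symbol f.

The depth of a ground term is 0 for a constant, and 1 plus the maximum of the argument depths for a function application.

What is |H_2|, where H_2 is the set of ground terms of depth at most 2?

905

Count level by level. With function symbols f/2, the terms of depth ≤ k are the 5 constants together with each function applied to depth-≤(k−1) tuples, so N_k = 5 + N_{k-1}^2.
N_0 = 5
N_1 = 5 + 5^2 = 30
N_2 = 5 + 30^2 = 905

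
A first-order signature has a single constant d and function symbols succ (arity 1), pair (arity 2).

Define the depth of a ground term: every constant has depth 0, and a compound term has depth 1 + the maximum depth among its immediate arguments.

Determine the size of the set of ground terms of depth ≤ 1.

Let N_k count ground terms of depth at most k. Each non-constant term of depth ≤ k is some function symbol applied to depth-≤(k−1) arguments, giving N_k = 1 + N_{k-1} + N_{k-1}^2.
N_0 = 1
N_1 = 1 + 1 + 1^2 = 3

3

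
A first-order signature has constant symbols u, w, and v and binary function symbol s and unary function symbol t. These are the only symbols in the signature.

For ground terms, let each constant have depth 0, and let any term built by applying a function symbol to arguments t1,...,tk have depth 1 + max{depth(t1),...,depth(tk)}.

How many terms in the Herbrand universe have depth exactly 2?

Let N_k count ground terms of depth at most k. Each non-constant term of depth ≤ k is some function symbol applied to depth-≤(k−1) arguments, giving N_k = 3 + N_{k-1}^2 + N_{k-1}.
N_0 = 3
N_1 = 3 + 3^2 + 3 = 15
N_2 = 3 + 15^2 + 15 = 243
Terms of depth exactly 2: N_2 − N_1 = 243 − 15 = 228.

228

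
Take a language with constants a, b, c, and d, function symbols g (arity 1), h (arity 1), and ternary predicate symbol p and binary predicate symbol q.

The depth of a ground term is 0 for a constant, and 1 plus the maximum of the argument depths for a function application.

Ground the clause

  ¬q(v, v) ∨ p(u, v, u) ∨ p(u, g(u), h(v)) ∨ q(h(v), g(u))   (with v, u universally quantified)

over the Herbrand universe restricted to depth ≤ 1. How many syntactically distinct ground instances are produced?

Ground terms of depth ≤ 1:
  Let N_k = |{terms of depth ≤ k}|. Then N_0 = 4 and N_k = 4 + N_{k-1} + N_{k-1} for k ≥ 1 (one summand per function symbol, arity giving the exponent).
  N_0 = 4
  N_1 = 4 + 4 + 4 = 12
  Explicitly: a, b, c, d, g(a), g(b), g(c), g(d), h(a), h(b), h(c), h(d).
So there are 12 ground terms available for substitution.
The body mentions every one of the 2 quantified variables; since ground terms form a free algebra, no two substitutions collapse to the same formula.
Number of ground instances = 12^2 = 144.

144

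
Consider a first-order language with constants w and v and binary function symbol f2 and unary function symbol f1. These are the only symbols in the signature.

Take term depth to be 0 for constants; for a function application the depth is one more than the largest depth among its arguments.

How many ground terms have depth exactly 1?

6

Count level by level. With function symbols f2/2, f1/1, the terms of depth ≤ k are the 2 constants together with each function applied to depth-≤(k−1) tuples, so N_k = 2 + N_{k-1}^2 + N_{k-1}.
N_0 = 2
N_1 = 2 + 2^2 + 2 = 8
Terms of depth exactly 1: N_1 − N_0 = 8 − 2 = 6.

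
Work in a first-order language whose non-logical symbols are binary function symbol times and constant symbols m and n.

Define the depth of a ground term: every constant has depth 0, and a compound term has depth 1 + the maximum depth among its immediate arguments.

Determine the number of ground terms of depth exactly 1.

Count level by level. With function symbols times/2, the terms of depth ≤ k are the 2 constants together with each function applied to depth-≤(k−1) tuples, so N_k = 2 + N_{k-1}^2.
N_0 = 2
N_1 = 2 + 2^2 = 6
Terms of depth exactly 1: N_1 − N_0 = 6 − 2 = 4.

4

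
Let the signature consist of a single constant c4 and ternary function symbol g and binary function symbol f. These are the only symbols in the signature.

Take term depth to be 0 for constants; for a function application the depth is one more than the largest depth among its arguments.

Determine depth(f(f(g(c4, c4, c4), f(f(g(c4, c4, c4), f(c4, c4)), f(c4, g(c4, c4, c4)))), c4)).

5

depth(g(c4, c4, c4)) = 1 + max(0, 0, 0) = 1
depth(f(c4, c4)) = 1 + max(0, 0) = 1
depth(f(g(c4, c4, c4), f(c4, c4))) = 1 + max(1, 1) = 2
depth(f(c4, g(c4, c4, c4))) = 1 + max(0, 1) = 2
depth(f(f(g(c4, c4, c4), f(c4, c4)), f(c4, g(c4, c4, c4)))) = 1 + max(2, 2) = 3
depth(f(g(c4, c4, c4), f(f(g(c4, c4, c4), f(c4, c4)), f(c4, g(c4, c4, c4))))) = 1 + max(1, 3) = 4
depth(f(f(g(c4, c4, c4), f(f(g(c4, c4, c4), f(c4, c4)), f(c4, g(c4, c4, c4)))), c4)) = 1 + max(4, 0) = 5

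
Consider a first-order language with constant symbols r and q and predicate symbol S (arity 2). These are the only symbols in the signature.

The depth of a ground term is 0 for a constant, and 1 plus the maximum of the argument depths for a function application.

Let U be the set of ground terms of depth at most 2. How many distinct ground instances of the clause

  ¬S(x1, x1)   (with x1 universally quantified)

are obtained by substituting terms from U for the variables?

2

Ground terms of depth ≤ 2:
  With no function symbols every ground term is a constant, so there are exactly 2 ground terms at every depth bound.
  N_0 = 2
  N_1 = 2
  N_2 = 2
  Explicitly: r, q.
So there are 2 ground terms available for substitution.
The clause has 1 distinct variable (x1), which appears in the body. In the free term algebra distinct substitutions yield syntactically distinct ground instances.
Number of ground instances = 2.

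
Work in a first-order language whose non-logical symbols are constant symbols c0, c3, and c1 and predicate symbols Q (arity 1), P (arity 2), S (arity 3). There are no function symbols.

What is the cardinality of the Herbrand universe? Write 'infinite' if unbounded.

There are no function symbols, so every ground term is one of the 3 constants.
The Herbrand universe is {c0, c3, c1}, which is finite with 3 elements.

3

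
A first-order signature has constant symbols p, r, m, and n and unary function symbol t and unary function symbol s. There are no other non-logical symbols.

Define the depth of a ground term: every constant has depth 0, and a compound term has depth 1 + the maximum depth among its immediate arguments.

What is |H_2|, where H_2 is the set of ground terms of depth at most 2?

28

If N_k denotes the number of depth-≤k ground terms, the 4 constants give N_0 = 4, and each function symbol of arity r contributes N_{k-1}^r new terms at level k: N_k = 4 + N_{k-1} + N_{k-1}.
N_0 = 4
N_1 = 4 + 4 + 4 = 12
N_2 = 4 + 12 + 12 = 28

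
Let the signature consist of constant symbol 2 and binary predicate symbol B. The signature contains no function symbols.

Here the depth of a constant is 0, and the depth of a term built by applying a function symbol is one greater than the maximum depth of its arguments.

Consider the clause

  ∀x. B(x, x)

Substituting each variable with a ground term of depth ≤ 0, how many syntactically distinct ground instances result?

Ground terms of depth ≤ 0:
  With no function symbols every ground term is a constant, so there is exactly 1 ground term at every depth bound.
  N_0 = 1
So there is exactly 1 ground term available for substitution.
There is 1 variable to instantiate (x),  occurring in at least one literal, so different choices give different ground instances.
Number of ground instances = 1.

1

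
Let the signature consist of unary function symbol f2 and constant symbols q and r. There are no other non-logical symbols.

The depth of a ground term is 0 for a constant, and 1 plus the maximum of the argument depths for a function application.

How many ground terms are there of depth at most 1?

4

Count level by level. With function symbols f2/1, the terms of depth ≤ k are the 2 constants together with each function applied to depth-≤(k−1) tuples, so N_k = 2 + N_{k-1}.
N_0 = 2
N_1 = 2 + 2 = 4
Explicitly: q, r, f2(q), f2(r).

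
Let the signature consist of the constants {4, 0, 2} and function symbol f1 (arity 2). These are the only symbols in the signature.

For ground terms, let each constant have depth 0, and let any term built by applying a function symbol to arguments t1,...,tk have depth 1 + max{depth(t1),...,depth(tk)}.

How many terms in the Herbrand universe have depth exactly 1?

Count level by level. With function symbols f1/2, the terms of depth ≤ k are the 3 constants together with each function applied to depth-≤(k−1) tuples, so N_k = 3 + N_{k-1}^2.
N_0 = 3
N_1 = 3 + 3^2 = 12
Terms of depth exactly 1: N_1 − N_0 = 12 − 3 = 9.

9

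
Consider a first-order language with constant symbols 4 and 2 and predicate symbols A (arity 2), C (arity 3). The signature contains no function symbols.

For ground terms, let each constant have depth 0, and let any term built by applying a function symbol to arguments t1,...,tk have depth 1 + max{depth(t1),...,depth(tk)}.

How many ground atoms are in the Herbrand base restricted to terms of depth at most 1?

First count ground terms of depth ≤ 1.
With no function symbols every ground term is a constant, so there are exactly 2 ground terms at every depth bound.
N_0 = 2
N_1 = 2
Explicitly: 4, 2.
So |H| = 2.
Each predicate of arity r yields |H|^r ground atoms (one per choice of an r-tuple from H):
  A: 2^2 = 4;  C: 2^3 = 8
Total ground atoms: 4 + 8 = 12.

12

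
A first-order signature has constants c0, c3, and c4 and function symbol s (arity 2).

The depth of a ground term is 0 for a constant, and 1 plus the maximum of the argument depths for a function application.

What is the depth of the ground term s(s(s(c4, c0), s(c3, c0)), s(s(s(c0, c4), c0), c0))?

4

depth(s(c4, c0)) = 1 + max(0, 0) = 1
depth(s(c3, c0)) = 1 + max(0, 0) = 1
depth(s(s(c4, c0), s(c3, c0))) = 1 + max(1, 1) = 2
depth(s(c0, c4)) = 1 + max(0, 0) = 1
depth(s(s(c0, c4), c0)) = 1 + max(1, 0) = 2
depth(s(s(s(c0, c4), c0), c0)) = 1 + max(2, 0) = 3
depth(s(s(s(c4, c0), s(c3, c0)), s(s(s(c0, c4), c0), c0))) = 1 + max(2, 3) = 4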